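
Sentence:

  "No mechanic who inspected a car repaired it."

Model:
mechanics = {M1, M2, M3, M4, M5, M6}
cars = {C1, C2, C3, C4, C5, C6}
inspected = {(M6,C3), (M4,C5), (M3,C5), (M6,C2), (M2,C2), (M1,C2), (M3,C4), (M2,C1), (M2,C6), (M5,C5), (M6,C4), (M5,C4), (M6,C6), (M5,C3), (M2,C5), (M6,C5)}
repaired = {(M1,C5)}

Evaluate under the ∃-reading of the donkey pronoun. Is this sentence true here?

"it" takes "a car" as antecedent — a donkey pronoun bound across the clause boundary.
Truth condition: for no (m,c) with inspected(m,c) does repaired(m,c) hold.
Restrictor pairs — does the scope hold? (M1,C2):fails  (M2,C1):fails  (M2,C2):fails  (M2,C5):fails  (M2,C6):fails  (M3,C4):fails  (M3,C5):fails  (M4,C5):fails  (M5,C3):fails  (M5,C4):fails  (M5,C5):fails  (M6,C2):fails  (M6,C3):fails  (M6,C4):fails  (M6,C5):fails  (M6,C6):fails
Scope holds for no restrictor pair, so the sentence is true.

True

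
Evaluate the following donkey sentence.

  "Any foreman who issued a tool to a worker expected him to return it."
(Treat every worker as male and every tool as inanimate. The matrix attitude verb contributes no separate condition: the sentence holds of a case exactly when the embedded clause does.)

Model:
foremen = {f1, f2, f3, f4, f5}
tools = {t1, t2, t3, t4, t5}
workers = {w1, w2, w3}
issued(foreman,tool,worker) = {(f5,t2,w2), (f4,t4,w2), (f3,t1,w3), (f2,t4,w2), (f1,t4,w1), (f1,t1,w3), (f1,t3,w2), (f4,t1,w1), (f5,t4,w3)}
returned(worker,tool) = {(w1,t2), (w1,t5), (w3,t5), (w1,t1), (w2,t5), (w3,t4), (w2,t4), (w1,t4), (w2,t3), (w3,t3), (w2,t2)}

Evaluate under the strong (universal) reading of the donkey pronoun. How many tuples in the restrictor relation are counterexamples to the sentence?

2

"him" takes "a worker" as antecedent and "it" takes "a tool"; both are donkey pronouns co-varying with the restrictor.
Strong reading: for every (f,t,w) with issued(f,t,w), returned(w,t).
Restrictor triples: (f1,t1,w3)→returned(w3,t1) ✗  (f1,t3,w2)→returned(w2,t3) ✓  (f1,t4,w1)→returned(w1,t4) ✓  (f2,t4,w2)→returned(w2,t4) ✓  (f3,t1,w3)→returned(w3,t1) ✗  (f4,t1,w1)→returned(w1,t1) ✓  (f4,t4,w2)→returned(w2,t4) ✓  (f5,t2,w2)→returned(w2,t2) ✓  (f5,t4,w3)→returned(w3,t4) ✓
Counterexamples (restrictor triples failing the scope): 2.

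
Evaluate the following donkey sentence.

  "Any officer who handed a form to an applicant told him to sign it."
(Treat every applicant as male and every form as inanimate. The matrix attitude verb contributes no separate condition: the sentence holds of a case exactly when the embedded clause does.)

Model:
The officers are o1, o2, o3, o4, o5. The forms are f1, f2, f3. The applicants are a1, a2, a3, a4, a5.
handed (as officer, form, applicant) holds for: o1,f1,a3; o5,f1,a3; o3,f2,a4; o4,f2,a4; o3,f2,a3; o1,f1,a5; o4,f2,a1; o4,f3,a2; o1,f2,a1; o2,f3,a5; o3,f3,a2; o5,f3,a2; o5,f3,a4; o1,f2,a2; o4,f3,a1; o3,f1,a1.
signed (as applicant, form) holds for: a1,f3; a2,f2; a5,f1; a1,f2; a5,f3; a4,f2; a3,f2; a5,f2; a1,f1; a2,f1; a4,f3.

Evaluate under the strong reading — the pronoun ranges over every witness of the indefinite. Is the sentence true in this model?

False

"him" takes "an applicant" as antecedent and "it" takes "a form"; both are donkey pronouns co-varying with the restrictor.
Strong reading: for every (o,f,a) with handed(o,f,a), signed(a,f).
Restrictor triples: (o1,f1,a3)→signed(a3,f1) ✗  (o1,f1,a5)→signed(a5,f1) ✓  (o1,f2,a1)→signed(a1,f2) ✓  (o1,f2,a2)→signed(a2,f2) ✓  (o2,f3,a5)→signed(a5,f3) ✓  (o3,f1,a1)→signed(a1,f1) ✓  (o3,f2,a3)→signed(a3,f2) ✓  (o3,f2,a4)→signed(a4,f2) ✓  (o3,f3,a2)→signed(a2,f3) ✗  (o4,f2,a1)→signed(a1,f2) ✓  (o4,f2,a4)→signed(a4,f2) ✓  (o4,f3,a1)→signed(a1,f3) ✓  (o4,f3,a2)→signed(a2,f3) ✗  (o5,f1,a3)→signed(a3,f1) ✗  (o5,f3,a2)→signed(a2,f3) ✗  (o5,f3,a4)→signed(a4,f3) ✓
Counterexample: (o1,f1,a3) — signed(a3,f1) does not hold.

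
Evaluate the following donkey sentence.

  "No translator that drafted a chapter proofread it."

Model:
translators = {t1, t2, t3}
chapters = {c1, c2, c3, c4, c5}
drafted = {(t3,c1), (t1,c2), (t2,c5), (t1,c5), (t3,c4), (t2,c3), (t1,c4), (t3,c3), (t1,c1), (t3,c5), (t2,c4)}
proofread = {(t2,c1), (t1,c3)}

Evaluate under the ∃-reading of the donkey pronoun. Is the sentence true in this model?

"it" takes "a chapter" as antecedent — a donkey pronoun bound across the clause boundary.
Truth condition: for no (t,c) with drafted(t,c) does proofread(t,c) hold.
Restrictor pairs — does the scope hold? (t1,c1):fails  (t1,c2):fails  (t1,c4):fails  (t1,c5):fails  (t2,c3):fails  (t2,c4):fails  (t2,c5):fails  (t3,c1):fails  (t3,c3):fails  (t3,c4):fails  (t3,c5):fails
Scope holds for no restrictor pair, so the sentence is true.

True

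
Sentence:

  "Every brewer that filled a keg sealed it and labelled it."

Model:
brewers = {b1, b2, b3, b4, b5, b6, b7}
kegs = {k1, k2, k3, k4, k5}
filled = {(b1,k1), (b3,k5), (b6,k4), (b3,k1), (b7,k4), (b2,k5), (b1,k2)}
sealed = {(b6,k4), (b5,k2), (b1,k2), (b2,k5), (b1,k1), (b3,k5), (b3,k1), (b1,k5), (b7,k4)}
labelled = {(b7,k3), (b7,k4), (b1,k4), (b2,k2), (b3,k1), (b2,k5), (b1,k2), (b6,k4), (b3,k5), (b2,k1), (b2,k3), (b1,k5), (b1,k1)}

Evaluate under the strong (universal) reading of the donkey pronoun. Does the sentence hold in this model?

True

"it" takes "a keg" as antecedent — a donkey pronoun bound across the clause boundary.
Strong reading: for every (b,k) with filled(b,k), sealed(b,k) ∧ labelled(b,k).
Restrictor pairs: (b1,k1) ✓  (b1,k2) ✓  (b2,k5) ✓  (b3,k1) ✓  (b3,k5) ✓  (b6,k4) ✓  (b7,k4) ✓
Every restrictor pair satisfies the scope.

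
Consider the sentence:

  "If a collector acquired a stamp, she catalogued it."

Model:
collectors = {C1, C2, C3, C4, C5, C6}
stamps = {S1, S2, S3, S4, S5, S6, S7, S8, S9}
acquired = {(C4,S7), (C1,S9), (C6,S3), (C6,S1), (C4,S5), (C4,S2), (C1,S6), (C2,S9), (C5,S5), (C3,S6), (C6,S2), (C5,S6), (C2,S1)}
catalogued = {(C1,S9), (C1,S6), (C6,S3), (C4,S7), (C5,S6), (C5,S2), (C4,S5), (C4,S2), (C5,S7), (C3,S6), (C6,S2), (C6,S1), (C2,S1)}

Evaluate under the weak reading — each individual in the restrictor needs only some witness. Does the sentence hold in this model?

"it" takes "a stamp" as antecedent — a donkey pronoun bound across the clause boundary.
Weak reading: every collector c with some acquired-stamp has at least one acquired-stamp s such that catalogued(c,s).
Per collector: C1:✓  C2:✓  C3:✓  C4:✓  C5:✓  C6:✓
Every collector in the restrictor has a witness.

True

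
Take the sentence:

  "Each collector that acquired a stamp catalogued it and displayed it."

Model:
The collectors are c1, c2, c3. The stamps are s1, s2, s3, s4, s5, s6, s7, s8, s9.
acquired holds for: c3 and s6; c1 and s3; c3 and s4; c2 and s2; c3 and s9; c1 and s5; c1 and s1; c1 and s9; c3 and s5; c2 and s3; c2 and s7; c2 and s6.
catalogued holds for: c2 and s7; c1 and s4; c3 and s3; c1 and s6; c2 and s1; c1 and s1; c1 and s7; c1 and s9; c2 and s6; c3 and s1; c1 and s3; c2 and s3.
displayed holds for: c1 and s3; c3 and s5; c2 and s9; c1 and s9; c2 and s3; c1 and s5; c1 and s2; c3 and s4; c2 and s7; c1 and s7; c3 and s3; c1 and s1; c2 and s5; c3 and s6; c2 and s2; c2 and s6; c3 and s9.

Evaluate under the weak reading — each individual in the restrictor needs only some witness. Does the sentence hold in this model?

False

"it" takes "a stamp" as antecedent — a donkey pronoun bound across the clause boundary.
Weak reading: every collector c with some acquired-stamp has at least one acquired-stamp s such that catalogued(c,s) ∧ displayed(c,s).
Per collector: c1:✓  c2:✓  c3:✗
c3 has no witness among its acquired-stamps.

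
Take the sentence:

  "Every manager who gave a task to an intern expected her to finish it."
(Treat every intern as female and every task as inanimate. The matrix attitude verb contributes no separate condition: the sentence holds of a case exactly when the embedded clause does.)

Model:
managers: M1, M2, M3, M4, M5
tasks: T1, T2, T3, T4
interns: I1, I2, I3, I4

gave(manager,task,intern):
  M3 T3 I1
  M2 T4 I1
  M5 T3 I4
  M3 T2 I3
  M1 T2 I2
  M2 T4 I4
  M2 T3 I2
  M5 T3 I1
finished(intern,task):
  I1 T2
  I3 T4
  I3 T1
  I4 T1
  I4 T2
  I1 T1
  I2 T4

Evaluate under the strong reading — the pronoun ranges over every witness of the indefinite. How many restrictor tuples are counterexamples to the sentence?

"her" takes "an intern" as antecedent and "it" takes "a task"; both are donkey pronouns co-varying with the restrictor.
Strong reading: for every (m,t,i) with gave(m,t,i), finished(i,t).
Restrictor triples: (M1,T2,I2)→finished(I2,T2) ✗  (M2,T3,I2)→finished(I2,T3) ✗  (M2,T4,I1)→finished(I1,T4) ✗  (M2,T4,I4)→finished(I4,T4) ✗  (M3,T2,I3)→finished(I3,T2) ✗  (M3,T3,I1)→finished(I1,T3) ✗  (M5,T3,I1)→finished(I1,T3) ✗  (M5,T3,I4)→finished(I4,T3) ✗
Counterexamples (restrictor triples failing the scope): 8.

8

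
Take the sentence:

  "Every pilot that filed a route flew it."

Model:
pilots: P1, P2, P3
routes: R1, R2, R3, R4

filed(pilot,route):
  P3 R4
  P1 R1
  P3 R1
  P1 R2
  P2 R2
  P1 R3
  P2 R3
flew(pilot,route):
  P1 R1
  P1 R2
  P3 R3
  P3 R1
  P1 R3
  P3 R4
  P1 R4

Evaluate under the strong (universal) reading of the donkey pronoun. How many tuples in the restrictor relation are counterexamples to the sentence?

"it" takes "a route" as antecedent — a donkey pronoun bound across the clause boundary.
Strong reading: for every (p,r) with filed(p,r), flew(p,r).
Restrictor pairs: (P1,R1) ✓  (P1,R2) ✓  (P1,R3) ✓  (P2,R2) ✗  (P2,R3) ✗  (P3,R1) ✓  (P3,R4) ✓
Counterexamples (restrictor pairs failing the scope): 2.

2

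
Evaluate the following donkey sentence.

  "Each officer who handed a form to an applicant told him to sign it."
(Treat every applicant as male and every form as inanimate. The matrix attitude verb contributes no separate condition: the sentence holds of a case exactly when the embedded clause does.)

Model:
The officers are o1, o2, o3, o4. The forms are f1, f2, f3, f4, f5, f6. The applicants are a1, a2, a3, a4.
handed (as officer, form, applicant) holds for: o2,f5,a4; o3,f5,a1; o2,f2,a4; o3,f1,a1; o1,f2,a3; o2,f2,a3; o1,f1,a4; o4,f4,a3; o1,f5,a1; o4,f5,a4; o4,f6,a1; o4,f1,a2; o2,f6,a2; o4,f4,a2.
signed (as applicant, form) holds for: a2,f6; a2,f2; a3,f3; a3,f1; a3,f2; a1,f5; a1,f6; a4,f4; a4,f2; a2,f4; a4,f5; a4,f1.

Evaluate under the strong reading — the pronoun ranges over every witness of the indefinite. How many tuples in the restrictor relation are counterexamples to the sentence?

"him" takes "an applicant" as antecedent and "it" takes "a form"; both are donkey pronouns co-varying with the restrictor.
Strong reading: for every (o,f,a) with handed(o,f,a), signed(a,f).
Restrictor triples: (o1,f1,a4)→signed(a4,f1) ✓  (o1,f2,a3)→signed(a3,f2) ✓  (o1,f5,a1)→signed(a1,f5) ✓  (o2,f2,a3)→signed(a3,f2) ✓  (o2,f2,a4)→signed(a4,f2) ✓  (o2,f5,a4)→signed(a4,f5) ✓  (o2,f6,a2)→signed(a2,f6) ✓  (o3,f1,a1)→signed(a1,f1) ✗  (o3,f5,a1)→signed(a1,f5) ✓  (o4,f1,a2)→signed(a2,f1) ✗  (o4,f4,a2)→signed(a2,f4) ✓  (o4,f4,a3)→signed(a3,f4) ✗  (o4,f5,a4)→signed(a4,f5) ✓  (o4,f6,a1)→signed(a1,f6) ✓
Counterexamples (restrictor triples failing the scope): 3.

3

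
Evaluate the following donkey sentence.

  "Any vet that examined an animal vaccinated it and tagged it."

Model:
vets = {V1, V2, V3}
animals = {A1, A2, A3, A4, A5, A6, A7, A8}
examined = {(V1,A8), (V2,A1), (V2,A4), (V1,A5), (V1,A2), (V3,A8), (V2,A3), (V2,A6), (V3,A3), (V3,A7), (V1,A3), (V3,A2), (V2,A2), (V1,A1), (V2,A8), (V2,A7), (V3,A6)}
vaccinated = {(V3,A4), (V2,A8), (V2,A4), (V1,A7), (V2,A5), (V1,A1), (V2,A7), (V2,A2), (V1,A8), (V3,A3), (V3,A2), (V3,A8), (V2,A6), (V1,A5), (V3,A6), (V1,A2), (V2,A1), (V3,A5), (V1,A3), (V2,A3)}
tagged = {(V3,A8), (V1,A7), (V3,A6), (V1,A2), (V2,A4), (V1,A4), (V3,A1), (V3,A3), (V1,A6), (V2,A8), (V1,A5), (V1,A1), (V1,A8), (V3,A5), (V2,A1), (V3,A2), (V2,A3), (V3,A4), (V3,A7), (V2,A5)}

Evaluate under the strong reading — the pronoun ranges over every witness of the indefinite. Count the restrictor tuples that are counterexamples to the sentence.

"it" takes "an animal" as antecedent — a donkey pronoun bound across the clause boundary.
Strong reading: for every (v,a) with examined(v,a), vaccinated(v,a) ∧ tagged(v,a).
Restrictor pairs: (V1,A1) ✓  (V1,A2) ✓  (V1,A3) ✗  (V1,A5) ✓  (V1,A8) ✓  (V2,A1) ✓  (V2,A2) ✗  (V2,A3) ✓  (V2,A4) ✓  (V2,A6) ✗  (V2,A7) ✗  (V2,A8) ✓  (V3,A2) ✓  (V3,A3) ✓  (V3,A6) ✓  (V3,A7) ✗  (V3,A8) ✓
Counterexamples (restrictor pairs failing the scope): 5.

5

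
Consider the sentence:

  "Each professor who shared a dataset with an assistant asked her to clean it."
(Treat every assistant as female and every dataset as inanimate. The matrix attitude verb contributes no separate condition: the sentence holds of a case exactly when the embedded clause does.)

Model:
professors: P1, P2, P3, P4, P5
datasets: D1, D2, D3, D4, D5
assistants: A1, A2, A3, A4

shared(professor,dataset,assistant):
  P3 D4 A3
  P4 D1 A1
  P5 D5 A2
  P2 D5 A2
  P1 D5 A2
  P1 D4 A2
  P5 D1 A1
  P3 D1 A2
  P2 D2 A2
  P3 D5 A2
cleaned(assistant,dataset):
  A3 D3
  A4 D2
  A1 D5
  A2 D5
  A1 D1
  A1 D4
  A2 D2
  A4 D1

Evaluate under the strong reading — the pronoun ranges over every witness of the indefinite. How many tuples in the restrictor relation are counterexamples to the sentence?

"her" takes "an assistant" as antecedent and "it" takes "a dataset"; both are donkey pronouns co-varying with the restrictor.
Strong reading: for every (p,d,a) with shared(p,d,a), cleaned(a,d).
Restrictor triples: (P1,D4,A2)→cleaned(A2,D4) ✗  (P1,D5,A2)→cleaned(A2,D5) ✓  (P2,D2,A2)→cleaned(A2,D2) ✓  (P2,D5,A2)→cleaned(A2,D5) ✓  (P3,D1,A2)→cleaned(A2,D1) ✗  (P3,D4,A3)→cleaned(A3,D4) ✗  (P3,D5,A2)→cleaned(A2,D5) ✓  (P4,D1,A1)→cleaned(A1,D1) ✓  (P5,D1,A1)→cleaned(A1,D1) ✓  (P5,D5,A2)→cleaned(A2,D5) ✓
Counterexamples (restrictor triples failing the scope): 3.

3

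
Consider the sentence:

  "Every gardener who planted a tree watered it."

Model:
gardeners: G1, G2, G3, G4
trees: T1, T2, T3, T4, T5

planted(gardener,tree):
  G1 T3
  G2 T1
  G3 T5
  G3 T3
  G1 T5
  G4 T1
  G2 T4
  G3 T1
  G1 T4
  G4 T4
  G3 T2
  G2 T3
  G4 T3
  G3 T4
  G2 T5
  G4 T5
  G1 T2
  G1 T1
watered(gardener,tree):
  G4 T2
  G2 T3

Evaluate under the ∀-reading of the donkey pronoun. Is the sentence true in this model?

False

"it" takes "a tree" as antecedent — a donkey pronoun bound across the clause boundary.
Strong reading: for every (g,t) with planted(g,t), watered(g,t).
Restrictor pairs: (G1,T1) ✗  (G1,T2) ✗  (G1,T3) ✗  (G1,T4) ✗  (G1,T5) ✗  (G2,T1) ✗  (G2,T3) ✓  (G2,T4) ✗  (G2,T5) ✗  (G3,T1) ✗  (G3,T2) ✗  (G3,T3) ✗  (G3,T4) ✗  (G3,T5) ✗  (G4,T1) ✗  (G4,T3) ✗  (G4,T4) ✗  (G4,T5) ✗
Counterexample: (G1,T1) is in planted but fails the scope.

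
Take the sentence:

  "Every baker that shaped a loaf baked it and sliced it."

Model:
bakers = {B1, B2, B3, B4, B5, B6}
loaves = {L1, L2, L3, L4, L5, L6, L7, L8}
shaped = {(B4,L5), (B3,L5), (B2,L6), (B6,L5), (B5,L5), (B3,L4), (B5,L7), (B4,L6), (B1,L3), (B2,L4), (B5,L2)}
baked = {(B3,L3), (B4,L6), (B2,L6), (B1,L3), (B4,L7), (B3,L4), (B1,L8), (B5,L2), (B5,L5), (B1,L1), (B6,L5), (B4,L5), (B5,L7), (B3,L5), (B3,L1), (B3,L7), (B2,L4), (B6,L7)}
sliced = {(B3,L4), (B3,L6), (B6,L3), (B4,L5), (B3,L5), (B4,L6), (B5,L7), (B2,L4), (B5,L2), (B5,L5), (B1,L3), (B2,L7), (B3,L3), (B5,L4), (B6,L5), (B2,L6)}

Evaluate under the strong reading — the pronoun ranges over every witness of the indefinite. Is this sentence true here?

"it" takes "a loaf" as antecedent — a donkey pronoun bound across the clause boundary.
Strong reading: for every (b,l) with shaped(b,l), baked(b,l) ∧ sliced(b,l).
Restrictor pairs: (B1,L3) ✓  (B2,L4) ✓  (B2,L6) ✓  (B3,L4) ✓  (B3,L5) ✓  (B4,L5) ✓  (B4,L6) ✓  (B5,L2) ✓  (B5,L5) ✓  (B5,L7) ✓  (B6,L5) ✓
Every restrictor pair satisfies the scope.

True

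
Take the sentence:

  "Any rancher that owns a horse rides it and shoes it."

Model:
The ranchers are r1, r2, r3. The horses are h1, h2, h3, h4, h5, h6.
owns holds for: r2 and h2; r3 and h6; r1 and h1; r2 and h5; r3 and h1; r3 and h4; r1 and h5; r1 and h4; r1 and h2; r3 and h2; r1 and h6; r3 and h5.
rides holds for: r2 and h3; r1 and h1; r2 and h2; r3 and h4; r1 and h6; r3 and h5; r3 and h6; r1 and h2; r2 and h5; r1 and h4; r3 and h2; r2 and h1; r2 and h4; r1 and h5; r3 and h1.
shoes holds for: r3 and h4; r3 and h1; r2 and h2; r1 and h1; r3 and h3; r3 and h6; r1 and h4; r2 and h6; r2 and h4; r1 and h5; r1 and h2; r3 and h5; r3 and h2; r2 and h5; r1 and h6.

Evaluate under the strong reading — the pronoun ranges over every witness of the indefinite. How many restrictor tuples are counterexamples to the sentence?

"it" takes "a horse" as antecedent — a donkey pronoun bound across the clause boundary.
Strong reading: for every (r,h) with owns(r,h), rides(r,h) ∧ shoes(r,h).
Restrictor pairs: (r1,h1) ✓  (r1,h2) ✓  (r1,h4) ✓  (r1,h5) ✓  (r1,h6) ✓  (r2,h2) ✓  (r2,h5) ✓  (r3,h1) ✓  (r3,h2) ✓  (r3,h4) ✓  (r3,h5) ✓  (r3,h6) ✓
Counterexamples (restrictor pairs failing the scope): 0.

0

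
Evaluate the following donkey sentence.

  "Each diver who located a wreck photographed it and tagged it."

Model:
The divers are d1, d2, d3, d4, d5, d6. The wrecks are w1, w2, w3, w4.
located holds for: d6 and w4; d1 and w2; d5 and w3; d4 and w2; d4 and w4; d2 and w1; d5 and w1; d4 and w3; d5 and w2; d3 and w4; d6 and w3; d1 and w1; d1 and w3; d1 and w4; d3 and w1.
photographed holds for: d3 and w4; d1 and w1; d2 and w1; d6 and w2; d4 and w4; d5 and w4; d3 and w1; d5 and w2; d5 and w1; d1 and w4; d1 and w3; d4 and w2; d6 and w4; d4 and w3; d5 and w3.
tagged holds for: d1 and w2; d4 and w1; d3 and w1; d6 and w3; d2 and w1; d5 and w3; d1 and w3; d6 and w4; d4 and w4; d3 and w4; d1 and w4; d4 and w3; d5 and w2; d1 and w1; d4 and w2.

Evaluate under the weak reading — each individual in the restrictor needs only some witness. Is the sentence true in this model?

True

"it" takes "a wreck" as antecedent — a donkey pronoun bound across the clause boundary.
Weak reading: every diver d with some located-wreck has at least one located-wreck w such that photographed(d,w) ∧ tagged(d,w).
Per diver: d1:✓  d2:✓  d3:✓  d4:✓  d5:✓  d6:✓
Every diver in the restrictor has a witness.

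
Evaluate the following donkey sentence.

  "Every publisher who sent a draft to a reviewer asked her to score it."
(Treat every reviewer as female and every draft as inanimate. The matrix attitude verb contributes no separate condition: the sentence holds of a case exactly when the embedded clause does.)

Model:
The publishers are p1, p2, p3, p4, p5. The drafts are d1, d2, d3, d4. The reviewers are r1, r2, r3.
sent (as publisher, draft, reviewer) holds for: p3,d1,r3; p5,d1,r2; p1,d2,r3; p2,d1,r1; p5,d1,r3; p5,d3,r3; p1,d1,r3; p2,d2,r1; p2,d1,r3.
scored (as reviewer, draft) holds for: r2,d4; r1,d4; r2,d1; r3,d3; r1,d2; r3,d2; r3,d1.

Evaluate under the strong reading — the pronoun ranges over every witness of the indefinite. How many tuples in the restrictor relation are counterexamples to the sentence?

1

"her" takes "a reviewer" as antecedent and "it" takes "a draft"; both are donkey pronouns co-varying with the restrictor.
Strong reading: for every (p,d,r) with sent(p,d,r), scored(r,d).
Restrictor triples: (p1,d1,r3)→scored(r3,d1) ✓  (p1,d2,r3)→scored(r3,d2) ✓  (p2,d1,r1)→scored(r1,d1) ✗  (p2,d1,r3)→scored(r3,d1) ✓  (p2,d2,r1)→scored(r1,d2) ✓  (p3,d1,r3)→scored(r3,d1) ✓  (p5,d1,r2)→scored(r2,d1) ✓  (p5,d1,r3)→scored(r3,d1) ✓  (p5,d3,r3)→scored(r3,d3) ✓
Counterexamples (restrictor triples failing the scope): 1.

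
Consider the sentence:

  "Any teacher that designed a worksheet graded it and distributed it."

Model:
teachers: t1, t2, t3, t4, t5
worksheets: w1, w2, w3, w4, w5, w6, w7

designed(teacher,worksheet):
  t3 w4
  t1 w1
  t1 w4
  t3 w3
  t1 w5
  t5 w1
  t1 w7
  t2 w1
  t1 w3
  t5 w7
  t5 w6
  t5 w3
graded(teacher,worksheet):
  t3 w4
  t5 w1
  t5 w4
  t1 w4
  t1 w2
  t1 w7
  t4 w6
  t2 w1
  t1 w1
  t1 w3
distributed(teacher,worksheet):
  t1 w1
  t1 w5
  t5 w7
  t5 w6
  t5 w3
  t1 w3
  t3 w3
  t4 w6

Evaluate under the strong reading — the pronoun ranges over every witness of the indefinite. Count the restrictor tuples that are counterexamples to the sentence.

"it" takes "a worksheet" as antecedent — a donkey pronoun bound across the clause boundary.
Strong reading: for every (t,w) with designed(t,w), graded(t,w) ∧ distributed(t,w).
Restrictor pairs: (t1,w1) ✓  (t1,w3) ✓  (t1,w4) ✗  (t1,w5) ✗  (t1,w7) ✗  (t2,w1) ✗  (t3,w3) ✗  (t3,w4) ✗  (t5,w1) ✗  (t5,w3) ✗  (t5,w6) ✗  (t5,w7) ✗
Counterexamples (restrictor pairs failing the scope): 10.

10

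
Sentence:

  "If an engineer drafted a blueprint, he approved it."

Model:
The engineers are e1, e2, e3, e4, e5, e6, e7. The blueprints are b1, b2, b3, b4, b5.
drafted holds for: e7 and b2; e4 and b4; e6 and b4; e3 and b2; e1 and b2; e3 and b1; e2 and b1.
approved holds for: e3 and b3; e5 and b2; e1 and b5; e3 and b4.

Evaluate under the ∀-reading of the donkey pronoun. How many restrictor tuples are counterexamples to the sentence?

7

"it" takes "a blueprint" as antecedent — a donkey pronoun bound across the clause boundary.
Strong reading: for every (e,b) with drafted(e,b), approved(e,b).
Restrictor pairs: (e1,b2) ✗  (e2,b1) ✗  (e3,b1) ✗  (e3,b2) ✗  (e4,b4) ✗  (e6,b4) ✗  (e7,b2) ✗
Counterexamples (restrictor pairs failing the scope): 7.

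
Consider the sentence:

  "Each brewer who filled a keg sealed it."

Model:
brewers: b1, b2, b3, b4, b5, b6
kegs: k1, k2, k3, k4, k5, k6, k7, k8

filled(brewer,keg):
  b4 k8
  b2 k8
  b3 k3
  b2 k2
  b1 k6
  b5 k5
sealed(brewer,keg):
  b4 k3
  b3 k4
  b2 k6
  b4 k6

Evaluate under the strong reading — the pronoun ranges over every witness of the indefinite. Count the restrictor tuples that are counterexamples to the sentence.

"it" takes "a keg" as antecedent — a donkey pronoun bound across the clause boundary.
Strong reading: for every (b,k) with filled(b,k), sealed(b,k).
Restrictor pairs: (b1,k6) ✗  (b2,k2) ✗  (b2,k8) ✗  (b3,k3) ✗  (b4,k8) ✗  (b5,k5) ✗
Counterexamples (restrictor pairs failing the scope): 6.

6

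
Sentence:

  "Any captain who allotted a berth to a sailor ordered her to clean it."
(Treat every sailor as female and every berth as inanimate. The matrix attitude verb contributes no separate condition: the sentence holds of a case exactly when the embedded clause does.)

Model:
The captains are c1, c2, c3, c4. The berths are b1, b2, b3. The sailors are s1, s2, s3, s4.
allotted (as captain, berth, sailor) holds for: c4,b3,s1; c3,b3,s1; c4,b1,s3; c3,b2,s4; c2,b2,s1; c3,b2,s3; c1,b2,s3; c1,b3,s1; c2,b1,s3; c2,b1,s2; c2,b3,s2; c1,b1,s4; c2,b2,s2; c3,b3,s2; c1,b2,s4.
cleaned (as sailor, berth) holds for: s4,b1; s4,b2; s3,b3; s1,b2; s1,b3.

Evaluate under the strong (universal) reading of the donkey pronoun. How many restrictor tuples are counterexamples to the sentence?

"her" takes "a sailor" as antecedent and "it" takes "a berth"; both are donkey pronouns co-varying with the restrictor.
Strong reading: for every (c,b,s) with allotted(c,b,s), cleaned(s,b).
Restrictor triples: (c1,b1,s4)→cleaned(s4,b1) ✓  (c1,b2,s3)→cleaned(s3,b2) ✗  (c1,b2,s4)→cleaned(s4,b2) ✓  (c1,b3,s1)→cleaned(s1,b3) ✓  (c2,b1,s2)→cleaned(s2,b1) ✗  (c2,b1,s3)→cleaned(s3,b1) ✗  (c2,b2,s1)→cleaned(s1,b2) ✓  (c2,b2,s2)→cleaned(s2,b2) ✗  (c2,b3,s2)→cleaned(s2,b3) ✗  (c3,b2,s3)→cleaned(s3,b2) ✗  (c3,b2,s4)→cleaned(s4,b2) ✓  (c3,b3,s1)→cleaned(s1,b3) ✓  (c3,b3,s2)→cleaned(s2,b3) ✗  (c4,b1,s3)→cleaned(s3,b1) ✗  (c4,b3,s1)→cleaned(s1,b3) ✓
Counterexamples (restrictor triples failing the scope): 8.

8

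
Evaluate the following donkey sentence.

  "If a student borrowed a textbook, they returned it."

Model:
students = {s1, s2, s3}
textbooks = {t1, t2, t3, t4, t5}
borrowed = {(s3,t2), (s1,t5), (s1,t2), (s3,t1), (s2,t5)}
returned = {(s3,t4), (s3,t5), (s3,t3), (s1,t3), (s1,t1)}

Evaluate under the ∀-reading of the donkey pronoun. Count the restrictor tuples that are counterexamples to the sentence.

5

"it" takes "a textbook" as antecedent — a donkey pronoun bound across the clause boundary.
Strong reading: for every (s,t) with borrowed(s,t), returned(s,t).
Restrictor pairs: (s1,t2) ✗  (s1,t5) ✗  (s2,t5) ✗  (s3,t1) ✗  (s3,t2) ✗
Counterexamples (restrictor pairs failing the scope): 5.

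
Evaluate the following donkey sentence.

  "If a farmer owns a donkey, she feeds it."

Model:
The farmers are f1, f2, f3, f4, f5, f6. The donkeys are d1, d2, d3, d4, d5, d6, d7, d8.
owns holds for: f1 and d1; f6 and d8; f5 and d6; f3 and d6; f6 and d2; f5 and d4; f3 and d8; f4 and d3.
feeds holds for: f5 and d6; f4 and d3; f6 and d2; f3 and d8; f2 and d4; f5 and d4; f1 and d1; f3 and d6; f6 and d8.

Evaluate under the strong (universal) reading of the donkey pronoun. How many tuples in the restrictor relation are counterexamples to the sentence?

"it" takes "a donkey" as antecedent — a donkey pronoun bound across the clause boundary.
Strong reading: for every (f,d) with owns(f,d), feeds(f,d).
Restrictor pairs: (f1,d1) ✓  (f3,d6) ✓  (f3,d8) ✓  (f4,d3) ✓  (f5,d4) ✓  (f5,d6) ✓  (f6,d2) ✓  (f6,d8) ✓
Counterexamples (restrictor pairs failing the scope): 0.

0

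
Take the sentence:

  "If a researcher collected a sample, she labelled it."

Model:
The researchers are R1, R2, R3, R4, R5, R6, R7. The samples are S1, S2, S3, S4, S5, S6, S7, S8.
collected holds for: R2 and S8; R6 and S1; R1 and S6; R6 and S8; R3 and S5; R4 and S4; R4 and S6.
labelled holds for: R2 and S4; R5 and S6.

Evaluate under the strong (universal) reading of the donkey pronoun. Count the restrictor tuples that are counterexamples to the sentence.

"it" takes "a sample" as antecedent — a donkey pronoun bound across the clause boundary.
Strong reading: for every (r,s) with collected(r,s), labelled(r,s).
Restrictor pairs: (R1,S6) ✗  (R2,S8) ✗  (R3,S5) ✗  (R4,S4) ✗  (R4,S6) ✗  (R6,S1) ✗  (R6,S8) ✗
Counterexamples (restrictor pairs failing the scope): 7.

7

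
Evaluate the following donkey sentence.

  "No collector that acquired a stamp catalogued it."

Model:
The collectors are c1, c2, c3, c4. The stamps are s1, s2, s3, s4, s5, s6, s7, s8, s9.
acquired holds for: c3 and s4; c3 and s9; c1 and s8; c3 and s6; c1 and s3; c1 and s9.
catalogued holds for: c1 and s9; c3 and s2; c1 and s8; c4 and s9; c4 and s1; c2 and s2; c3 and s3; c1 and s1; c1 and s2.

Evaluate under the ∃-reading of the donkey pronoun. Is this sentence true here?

False

"it" takes "a stamp" as antecedent — a donkey pronoun bound across the clause boundary.
Truth condition: for no (c,s) with acquired(c,s) does catalogued(c,s) hold.
Restrictor pairs — does the scope hold? (c1,s3):fails  (c1,s8):holds  (c1,s9):holds  (c3,s4):fails  (c3,s6):fails  (c3,s9):fails
Scope holds for 2 pair(s), so the sentence is false.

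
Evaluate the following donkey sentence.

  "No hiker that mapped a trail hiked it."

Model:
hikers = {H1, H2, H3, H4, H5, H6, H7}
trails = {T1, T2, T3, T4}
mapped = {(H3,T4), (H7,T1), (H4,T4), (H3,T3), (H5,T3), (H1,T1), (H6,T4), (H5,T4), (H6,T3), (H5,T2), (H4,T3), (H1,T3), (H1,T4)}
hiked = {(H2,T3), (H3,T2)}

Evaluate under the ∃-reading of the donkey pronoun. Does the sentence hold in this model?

"it" takes "a trail" as antecedent — a donkey pronoun bound across the clause boundary.
Truth condition: for no (h,t) with mapped(h,t) does hiked(h,t) hold.
Restrictor pairs — does the scope hold? (H1,T1):fails  (H1,T3):fails  (H1,T4):fails  (H3,T3):fails  (H3,T4):fails  (H4,T3):fails  (H4,T4):fails  (H5,T2):fails  (H5,T3):fails  (H5,T4):fails  (H6,T3):fails  (H6,T4):fails  (H7,T1):fails
Scope holds for no restrictor pair, so the sentence is true.

True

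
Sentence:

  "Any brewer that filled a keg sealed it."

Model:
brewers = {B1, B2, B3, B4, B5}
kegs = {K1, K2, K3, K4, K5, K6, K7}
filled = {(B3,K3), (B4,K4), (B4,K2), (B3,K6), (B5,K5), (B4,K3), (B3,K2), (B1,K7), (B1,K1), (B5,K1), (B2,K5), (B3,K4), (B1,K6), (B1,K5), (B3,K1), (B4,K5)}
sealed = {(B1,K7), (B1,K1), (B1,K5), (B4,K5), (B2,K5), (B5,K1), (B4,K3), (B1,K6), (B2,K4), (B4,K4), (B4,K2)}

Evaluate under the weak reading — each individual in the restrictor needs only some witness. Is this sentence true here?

False

"it" takes "a keg" as antecedent — a donkey pronoun bound across the clause boundary.
Weak reading: every brewer b with some filled-keg has at least one filled-keg k such that sealed(b,k).
Per brewer: B1:✓  B2:✓  B3:✗  B4:✓  B5:✓
B3 has no witness among its filled-kegs.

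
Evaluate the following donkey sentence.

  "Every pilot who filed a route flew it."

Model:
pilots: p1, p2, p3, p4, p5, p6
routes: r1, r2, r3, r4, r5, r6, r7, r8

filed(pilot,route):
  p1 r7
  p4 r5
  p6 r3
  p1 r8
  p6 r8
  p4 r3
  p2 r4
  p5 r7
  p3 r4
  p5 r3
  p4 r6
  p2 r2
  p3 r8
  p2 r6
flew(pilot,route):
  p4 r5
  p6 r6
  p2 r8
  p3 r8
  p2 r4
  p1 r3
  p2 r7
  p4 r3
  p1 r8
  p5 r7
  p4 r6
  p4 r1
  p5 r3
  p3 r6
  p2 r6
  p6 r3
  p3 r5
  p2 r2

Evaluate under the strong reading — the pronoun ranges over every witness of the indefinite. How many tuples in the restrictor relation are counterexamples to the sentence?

3

"it" takes "a route" as antecedent — a donkey pronoun bound across the clause boundary.
Strong reading: for every (p,r) with filed(p,r), flew(p,r).
Restrictor pairs: (p1,r7) ✗  (p1,r8) ✓  (p2,r2) ✓  (p2,r4) ✓  (p2,r6) ✓  (p3,r4) ✗  (p3,r8) ✓  (p4,r3) ✓  (p4,r5) ✓  (p4,r6) ✓  (p5,r3) ✓  (p5,r7) ✓  (p6,r3) ✓  (p6,r8) ✗
Counterexamples (restrictor pairs failing the scope): 3.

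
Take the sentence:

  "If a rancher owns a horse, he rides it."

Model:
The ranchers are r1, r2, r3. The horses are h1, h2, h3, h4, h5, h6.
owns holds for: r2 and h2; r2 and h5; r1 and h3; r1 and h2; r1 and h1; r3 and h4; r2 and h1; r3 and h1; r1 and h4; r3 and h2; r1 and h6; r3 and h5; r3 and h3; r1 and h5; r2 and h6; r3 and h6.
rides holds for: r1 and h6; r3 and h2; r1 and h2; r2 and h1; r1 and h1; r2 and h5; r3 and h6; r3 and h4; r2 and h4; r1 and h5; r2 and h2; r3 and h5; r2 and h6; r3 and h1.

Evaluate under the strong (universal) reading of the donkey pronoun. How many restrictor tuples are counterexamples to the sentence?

"it" takes "a horse" as antecedent — a donkey pronoun bound across the clause boundary.
Strong reading: for every (r,h) with owns(r,h), rides(r,h).
Restrictor pairs: (r1,h1) ✓  (r1,h2) ✓  (r1,h3) ✗  (r1,h4) ✗  (r1,h5) ✓  (r1,h6) ✓  (r2,h1) ✓  (r2,h2) ✓  (r2,h5) ✓  (r2,h6) ✓  (r3,h1) ✓  (r3,h2) ✓  (r3,h3) ✗  (r3,h4) ✓  (r3,h5) ✓  (r3,h6) ✓
Counterexamples (restrictor pairs failing the scope): 3.

3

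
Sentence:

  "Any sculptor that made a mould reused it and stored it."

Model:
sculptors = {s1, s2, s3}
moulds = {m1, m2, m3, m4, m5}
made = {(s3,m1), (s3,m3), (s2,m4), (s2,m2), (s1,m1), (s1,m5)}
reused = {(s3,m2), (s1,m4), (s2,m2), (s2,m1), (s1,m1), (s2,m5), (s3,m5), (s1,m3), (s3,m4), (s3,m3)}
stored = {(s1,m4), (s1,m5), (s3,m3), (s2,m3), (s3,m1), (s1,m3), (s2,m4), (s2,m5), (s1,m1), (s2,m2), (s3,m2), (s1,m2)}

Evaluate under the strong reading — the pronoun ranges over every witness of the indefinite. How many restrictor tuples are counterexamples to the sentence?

"it" takes "a mould" as antecedent — a donkey pronoun bound across the clause boundary.
Strong reading: for every (s,m) with made(s,m), reused(s,m) ∧ stored(s,m).
Restrictor pairs: (s1,m1) ✓  (s1,m5) ✗  (s2,m2) ✓  (s2,m4) ✗  (s3,m1) ✗  (s3,m3) ✓
Counterexamples (restrictor pairs failing the scope): 3.

3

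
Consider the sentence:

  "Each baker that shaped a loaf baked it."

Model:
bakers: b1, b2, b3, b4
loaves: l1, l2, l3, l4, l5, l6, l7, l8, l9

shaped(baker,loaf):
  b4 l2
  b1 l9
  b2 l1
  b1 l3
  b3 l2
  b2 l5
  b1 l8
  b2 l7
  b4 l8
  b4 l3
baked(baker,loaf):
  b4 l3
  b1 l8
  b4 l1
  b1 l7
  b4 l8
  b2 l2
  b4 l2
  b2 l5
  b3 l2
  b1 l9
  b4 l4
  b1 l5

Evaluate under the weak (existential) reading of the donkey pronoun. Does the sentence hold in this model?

"it" takes "a loaf" as antecedent — a donkey pronoun bound across the clause boundary.
Weak reading: every baker b with some shaped-loaf has at least one shaped-loaf l such that baked(b,l).
Per baker: b1:✓  b2:✓  b3:✓  b4:✓
Every baker in the restrictor has a witness.

True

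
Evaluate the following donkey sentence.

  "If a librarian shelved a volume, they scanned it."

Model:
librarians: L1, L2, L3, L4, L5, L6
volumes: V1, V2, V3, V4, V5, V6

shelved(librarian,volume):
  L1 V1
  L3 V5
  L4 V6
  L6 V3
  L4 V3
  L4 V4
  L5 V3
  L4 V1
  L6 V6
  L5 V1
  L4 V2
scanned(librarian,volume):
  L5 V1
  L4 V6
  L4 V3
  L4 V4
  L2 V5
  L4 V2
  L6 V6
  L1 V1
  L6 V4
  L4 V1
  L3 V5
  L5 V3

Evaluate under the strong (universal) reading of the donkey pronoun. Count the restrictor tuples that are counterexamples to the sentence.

"it" takes "a volume" as antecedent — a donkey pronoun bound across the clause boundary.
Strong reading: for every (l,v) with shelved(l,v), scanned(l,v).
Restrictor pairs: (L1,V1) ✓  (L3,V5) ✓  (L4,V1) ✓  (L4,V2) ✓  (L4,V3) ✓  (L4,V4) ✓  (L4,V6) ✓  (L5,V1) ✓  (L5,V3) ✓  (L6,V3) ✗  (L6,V6) ✓
Counterexamples (restrictor pairs failing the scope): 1.

1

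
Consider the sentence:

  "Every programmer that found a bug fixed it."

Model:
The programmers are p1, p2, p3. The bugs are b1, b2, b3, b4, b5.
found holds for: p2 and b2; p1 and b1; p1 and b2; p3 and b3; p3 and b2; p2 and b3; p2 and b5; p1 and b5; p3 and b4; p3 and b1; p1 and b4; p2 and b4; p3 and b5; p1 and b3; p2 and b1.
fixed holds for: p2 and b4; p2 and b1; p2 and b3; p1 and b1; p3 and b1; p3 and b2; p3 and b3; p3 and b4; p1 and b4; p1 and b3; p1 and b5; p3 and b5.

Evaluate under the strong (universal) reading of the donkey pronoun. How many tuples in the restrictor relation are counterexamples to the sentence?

"it" takes "a bug" as antecedent — a donkey pronoun bound across the clause boundary.
Strong reading: for every (p,b) with found(p,b), fixed(p,b).
Restrictor pairs: (p1,b1) ✓  (p1,b2) ✗  (p1,b3) ✓  (p1,b4) ✓  (p1,b5) ✓  (p2,b1) ✓  (p2,b2) ✗  (p2,b3) ✓  (p2,b4) ✓  (p2,b5) ✗  (p3,b1) ✓  (p3,b2) ✓  (p3,b3) ✓  (p3,b4) ✓  (p3,b5) ✓
Counterexamples (restrictor pairs failing the scope): 3.

3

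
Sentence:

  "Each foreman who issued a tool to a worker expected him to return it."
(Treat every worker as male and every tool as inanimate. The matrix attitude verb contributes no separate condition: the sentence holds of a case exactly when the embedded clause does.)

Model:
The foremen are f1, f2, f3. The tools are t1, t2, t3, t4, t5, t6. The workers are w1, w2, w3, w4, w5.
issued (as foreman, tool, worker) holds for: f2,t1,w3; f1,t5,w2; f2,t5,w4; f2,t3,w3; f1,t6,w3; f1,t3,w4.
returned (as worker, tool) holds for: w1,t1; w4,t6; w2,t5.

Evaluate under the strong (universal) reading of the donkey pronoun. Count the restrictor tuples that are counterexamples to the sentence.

"him" takes "a worker" as antecedent and "it" takes "a tool"; both are donkey pronouns co-varying with the restrictor.
Strong reading: for every (f,t,w) with issued(f,t,w), returned(w,t).
Restrictor triples: (f1,t3,w4)→returned(w4,t3) ✗  (f1,t5,w2)→returned(w2,t5) ✓  (f1,t6,w3)→returned(w3,t6) ✗  (f2,t1,w3)→returned(w3,t1) ✗  (f2,t3,w3)→returned(w3,t3) ✗  (f2,t5,w4)→returned(w4,t5) ✗
Counterexamples (restrictor triples failing the scope): 5.

5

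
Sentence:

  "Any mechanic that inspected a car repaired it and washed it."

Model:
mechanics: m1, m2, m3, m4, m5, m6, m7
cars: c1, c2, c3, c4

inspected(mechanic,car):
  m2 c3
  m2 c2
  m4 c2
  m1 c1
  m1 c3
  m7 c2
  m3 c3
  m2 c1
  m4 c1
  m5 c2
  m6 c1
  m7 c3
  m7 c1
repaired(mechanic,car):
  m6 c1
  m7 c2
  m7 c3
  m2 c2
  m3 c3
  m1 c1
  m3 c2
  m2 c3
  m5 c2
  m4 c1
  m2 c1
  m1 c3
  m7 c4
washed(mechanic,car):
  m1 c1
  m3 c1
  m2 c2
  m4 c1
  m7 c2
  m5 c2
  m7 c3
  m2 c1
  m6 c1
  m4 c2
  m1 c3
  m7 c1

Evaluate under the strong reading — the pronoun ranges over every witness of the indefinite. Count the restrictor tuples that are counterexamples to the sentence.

"it" takes "a car" as antecedent — a donkey pronoun bound across the clause boundary.
Strong reading: for every (m,c) with inspected(m,c), repaired(m,c) ∧ washed(m,c).
Restrictor pairs: (m1,c1) ✓  (m1,c3) ✓  (m2,c1) ✓  (m2,c2) ✓  (m2,c3) ✗  (m3,c3) ✗  (m4,c1) ✓  (m4,c2) ✗  (m5,c2) ✓  (m6,c1) ✓  (m7,c1) ✗  (m7,c2) ✓  (m7,c3) ✓
Counterexamples (restrictor pairs failing the scope): 4.

4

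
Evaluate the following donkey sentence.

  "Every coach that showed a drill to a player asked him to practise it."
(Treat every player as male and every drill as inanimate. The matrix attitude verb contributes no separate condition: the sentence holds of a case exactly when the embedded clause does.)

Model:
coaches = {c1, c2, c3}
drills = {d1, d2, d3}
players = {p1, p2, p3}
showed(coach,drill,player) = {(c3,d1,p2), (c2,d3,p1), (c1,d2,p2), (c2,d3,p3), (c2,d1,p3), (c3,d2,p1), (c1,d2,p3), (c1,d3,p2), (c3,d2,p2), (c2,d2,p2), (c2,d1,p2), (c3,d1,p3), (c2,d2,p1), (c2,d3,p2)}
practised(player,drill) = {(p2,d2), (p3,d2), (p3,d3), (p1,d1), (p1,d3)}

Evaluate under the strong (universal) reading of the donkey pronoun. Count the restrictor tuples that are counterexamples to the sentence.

"him" takes "a player" as antecedent and "it" takes "a drill"; both are donkey pronouns co-varying with the restrictor.
Strong reading: for every (c,d,p) with showed(c,d,p), practised(p,d).
Restrictor triples: (c1,d2,p2)→practised(p2,d2) ✓  (c1,d2,p3)→practised(p3,d2) ✓  (c1,d3,p2)→practised(p2,d3) ✗  (c2,d1,p2)→practised(p2,d1) ✗  (c2,d1,p3)→practised(p3,d1) ✗  (c2,d2,p1)→practised(p1,d2) ✗  (c2,d2,p2)→practised(p2,d2) ✓  (c2,d3,p1)→practised(p1,d3) ✓  (c2,d3,p2)→practised(p2,d3) ✗  (c2,d3,p3)→practised(p3,d3) ✓  (c3,d1,p2)→practised(p2,d1) ✗  (c3,d1,p3)→practised(p3,d1) ✗  (c3,d2,p1)→practised(p1,d2) ✗  (c3,d2,p2)→practised(p2,d2) ✓
Counterexamples (restrictor triples failing the scope): 8.

8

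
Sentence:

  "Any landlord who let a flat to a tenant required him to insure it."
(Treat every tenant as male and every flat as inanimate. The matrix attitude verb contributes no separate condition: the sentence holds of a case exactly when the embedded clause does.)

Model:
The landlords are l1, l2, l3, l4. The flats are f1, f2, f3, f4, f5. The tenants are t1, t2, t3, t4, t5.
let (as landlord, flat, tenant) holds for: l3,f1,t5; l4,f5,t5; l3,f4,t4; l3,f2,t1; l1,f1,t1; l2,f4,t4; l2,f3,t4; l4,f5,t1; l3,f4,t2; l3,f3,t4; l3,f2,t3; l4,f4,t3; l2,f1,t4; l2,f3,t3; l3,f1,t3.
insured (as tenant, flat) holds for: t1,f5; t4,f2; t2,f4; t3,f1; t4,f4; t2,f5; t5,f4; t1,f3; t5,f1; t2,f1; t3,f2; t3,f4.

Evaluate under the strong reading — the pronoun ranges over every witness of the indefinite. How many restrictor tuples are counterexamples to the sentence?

7

"him" takes "a tenant" as antecedent and "it" takes "a flat"; both are donkey pronouns co-varying with the restrictor.
Strong reading: for every (l,f,t) with let(l,f,t), insured(t,f).
Restrictor triples: (l1,f1,t1)→insured(t1,f1) ✗  (l2,f1,t4)→insured(t4,f1) ✗  (l2,f3,t3)→insured(t3,f3) ✗  (l2,f3,t4)→insured(t4,f3) ✗  (l2,f4,t4)→insured(t4,f4) ✓  (l3,f1,t3)→insured(t3,f1) ✓  (l3,f1,t5)→insured(t5,f1) ✓  (l3,f2,t1)→insured(t1,f2) ✗  (l3,f2,t3)→insured(t3,f2) ✓  (l3,f3,t4)→insured(t4,f3) ✗  (l3,f4,t2)→insured(t2,f4) ✓  (l3,f4,t4)→insured(t4,f4) ✓  (l4,f4,t3)→insured(t3,f4) ✓  (l4,f5,t1)→insured(t1,f5) ✓  (l4,f5,t5)→insured(t5,f5) ✗
Counterexamples (restrictor triples failing the scope): 7.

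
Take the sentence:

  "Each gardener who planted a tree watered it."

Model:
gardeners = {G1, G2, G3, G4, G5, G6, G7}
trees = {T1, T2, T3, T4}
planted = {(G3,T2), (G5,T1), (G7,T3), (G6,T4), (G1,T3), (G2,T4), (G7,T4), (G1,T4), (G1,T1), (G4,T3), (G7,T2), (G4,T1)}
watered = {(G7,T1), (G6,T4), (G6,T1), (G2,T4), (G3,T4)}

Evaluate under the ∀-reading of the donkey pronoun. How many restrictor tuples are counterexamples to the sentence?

10

"it" takes "a tree" as antecedent — a donkey pronoun bound across the clause boundary.
Strong reading: for every (g,t) with planted(g,t), watered(g,t).
Restrictor pairs: (G1,T1) ✗  (G1,T3) ✗  (G1,T4) ✗  (G2,T4) ✓  (G3,T2) ✗  (G4,T1) ✗  (G4,T3) ✗  (G5,T1) ✗  (G6,T4) ✓  (G7,T2) ✗  (G7,T3) ✗  (G7,T4) ✗
Counterexamples (restrictor pairs failing the scope): 10.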